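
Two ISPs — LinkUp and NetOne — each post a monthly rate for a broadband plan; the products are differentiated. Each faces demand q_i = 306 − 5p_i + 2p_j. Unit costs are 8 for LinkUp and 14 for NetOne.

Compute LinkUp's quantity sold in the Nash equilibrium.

LinkUp's profit: π = (p_{LinkUp} − 8)(306 − 5p_{LinkUp} + 2p_{NetOne}).
∂π/∂p_{LinkUp} = 346 − 10p_{LinkUp} + 2p_{NetOne} = 0 ⇒ p_{LinkUp} = 34.6 + 0.2p_{NetOne}.
Similarly p_{NetOne} = 37.6 + 0.2p_{LinkUp}.
Substituting the second reaction function into the first: p_{LinkUp} = 34.6 + 0.2(37.6 + 0.2p_{LinkUp}), which gives 0.96p_{LinkUp} = 42.12 ⇒ p_{LinkUp} = 43.875.
Then p_{NetOne} = 37.6 + 0.2·43.875 = 46.375.
q_{LinkUp} = 306 − 5·43.875 + 2·46.375 = 179.375.

179.375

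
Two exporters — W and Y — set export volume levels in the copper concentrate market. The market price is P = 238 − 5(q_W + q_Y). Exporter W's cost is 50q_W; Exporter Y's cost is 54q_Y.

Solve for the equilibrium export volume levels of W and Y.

12.8, 12

Exporter W's profit: π = q_W(238 − 5(q_W + q_Y)) − 50q_W.
∂π/∂q_W = 188 − 10q_W − 5q_Y = 0, so q_W = 18.8 − 0.5q_Y.
By the same steps for Y: q_Y = 18.4 − 0.5q_W.
Solving the two reaction functions simultaneously: (1 − (−0.5)(−0.5))q_W = 18.8 − 0.5·18.4, so 0.75q_W = 9.6 and q_W = 12.8.
Then q_Y = 18.4 − 0.5·12.8 = 12.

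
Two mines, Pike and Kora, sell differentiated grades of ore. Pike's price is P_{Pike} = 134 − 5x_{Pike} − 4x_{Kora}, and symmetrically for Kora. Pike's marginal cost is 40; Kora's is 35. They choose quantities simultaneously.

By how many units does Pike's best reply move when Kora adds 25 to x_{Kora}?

Mine Pike's profit: π = x_{Pike}(134 − 5x_{Pike} − 4x_{Kora}) − 40x_{Pike}.
∂π/∂x_{Pike} = 94 − 10x_{Pike} − 4x_{Kora} = 0 ⇒ x_{Pike} = 9.4 − 0.4x_{Kora}.
The reaction-function slope is −0.4, so a 25-unit rise in x_{Kora} moves x_{Pike} by −0.4 × 25 = −10. Pike's best response falls — the actions are strategic substitutes.

-10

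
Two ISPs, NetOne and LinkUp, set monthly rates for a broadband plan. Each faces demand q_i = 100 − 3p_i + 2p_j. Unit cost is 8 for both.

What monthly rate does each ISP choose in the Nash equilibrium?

NetOne's profit: π = (p_{NetOne} − 8)(100 − 3p_{NetOne} + 2p_{LinkUp}).
∂π/∂p_{NetOne} = 124 − 6p_{NetOne} + 2p_{LinkUp} = 0 ⇒ p_{NetOne} = 62/3 + (1/3)p_{LinkUp}.
Setting p_{NetOne} = p_{LinkUp} in the reaction function: p_{NetOne} = 62/3 + (1/3)p_{NetOne}, so p_{NetOne} = (62/3) / (2/3) = 31.

31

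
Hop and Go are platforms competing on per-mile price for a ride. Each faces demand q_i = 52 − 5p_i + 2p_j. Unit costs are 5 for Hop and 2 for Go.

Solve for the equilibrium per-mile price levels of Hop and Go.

9.3125, 8.0625

Hop's profit: π = (p_{Hop} − 5)(52 − 5p_{Hop} + 2p_{Go}).
∂π/∂p_{Hop} = 77 − 10p_{Hop} + 2p_{Go} = 0 ⇒ p_{Hop} = 7.7 + 0.2p_{Go}.
Similarly p_{Go} = 6.2 + 0.2p_{Hop}.
Plugging p_{Go} into Hop's best response: p_{Hop} = 7.7 + 0.2(6.2 + 0.2p_{Hop}) ⇒ 0.96p_{Hop} = 8.94, so p_{Hop} = 9.3125.
Then p_{Go} = 6.2 + 0.2·9.3125 = 8.0625.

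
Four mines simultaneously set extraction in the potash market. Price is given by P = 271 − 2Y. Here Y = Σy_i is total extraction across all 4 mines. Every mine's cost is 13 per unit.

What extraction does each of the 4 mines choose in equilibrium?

25.8

A representative mine's profit is π_i = y_i(271 − 2Y) − 13y_i, with Y = y_i + Σ_{j≠i} y_j.
First-order condition: 258 − 4y_i − 2Σ_{j≠i} y_j = 0.
Imposing symmetry (y_j = y for all j) turns Σ_{j≠i} y_j into 3y, so 258 = 10y and y = 25.8.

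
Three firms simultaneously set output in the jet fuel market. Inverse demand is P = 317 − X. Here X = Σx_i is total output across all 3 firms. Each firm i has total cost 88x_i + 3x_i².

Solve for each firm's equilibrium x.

A representative firm's profit is π_i = x_i(317 − X) − 88x_i − 3x_i², with X = x_i + Σ_{j≠i} x_j.
First-order condition: 229 − 8x_i − Σ_{j≠i} x_j = 0.
With identical firms, set every x_j = x: then 229 − 8x − 2x = 0, i.e. x = 229/10 = 22.9.

22.9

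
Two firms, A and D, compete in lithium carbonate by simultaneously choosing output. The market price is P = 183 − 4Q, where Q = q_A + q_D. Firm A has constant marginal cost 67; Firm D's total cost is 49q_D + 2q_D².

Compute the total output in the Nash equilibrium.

18.3

Firm A's profit: π = q_A(183 − 4(q_A + q_D)) − 67q_A.
∂π/∂q_A = 116 − 8q_A − 4q_D = 0, so q_A = 14.5 − 0.5q_D.
For D: ∂π/∂q_D = 134 − 12q_D − 4q_A = 0 ⇒ q_D = 67/6 − (1/3)q_A.
Substituting the second reaction function into the first: q_A = 14.5 − 0.5(67/6 − (1/3)q_A), which gives (5/6)q_A = 107/12 ⇒ q_A = 10.7.
Then q_D = 67/6 − (1/3)·10.7 = 7.6.
Total output: 10.7 + 7.6 = 18.3.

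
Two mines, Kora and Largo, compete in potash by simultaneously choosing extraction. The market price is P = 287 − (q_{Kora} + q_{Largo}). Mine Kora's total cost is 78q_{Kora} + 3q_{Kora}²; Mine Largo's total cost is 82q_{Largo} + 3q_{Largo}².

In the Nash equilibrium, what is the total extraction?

Mine Kora's profit: π = q_{Kora}(287 − (q_{Kora} + q_{Largo})) − 78q_{Kora} − 3q_{Kora}².
∂π/∂q_{Kora} = 209 − 8q_{Kora} − q_{Largo} = 0, so q_{Kora} = 26.125 − 0.125q_{Largo}.
By the same steps for Largo: q_{Largo} = 25.625 − 0.125q_{Kora}.
Substituting the second reaction function into the first: q_{Kora} = 26.125 − 0.125(25.625 − 0.125q_{Kora}), which gives (63/64)q_{Kora} = 1467/64 ⇒ q_{Kora} = 163/7.
Then q_{Largo} = 25.625 − 0.125·(163/7) = 159/7.
Total extraction: 163/7 + 159/7 = 46.

46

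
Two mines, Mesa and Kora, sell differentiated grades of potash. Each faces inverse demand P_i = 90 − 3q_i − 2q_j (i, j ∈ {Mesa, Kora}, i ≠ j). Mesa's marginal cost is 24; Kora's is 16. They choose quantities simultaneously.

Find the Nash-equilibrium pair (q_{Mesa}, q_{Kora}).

Mine Mesa's profit: π = q_{Mesa}(90 − 3q_{Mesa} − 2q_{Kora}) − 24q_{Mesa}.
∂π/∂q_{Mesa} = 66 − 6q_{Mesa} − 2q_{Kora} = 0 ⇒ q_{Mesa} = 11 − (1/3)q_{Kora}.
Similarly q_{Kora} = 37/3 − (1/3)q_{Mesa}.
Plugging q_{Kora} into Mesa's best response: q_{Mesa} = 11 − (1/3)(37/3 − (1/3)q_{Mesa}) ⇒ (8/9)q_{Mesa} = 62/9, so q_{Mesa} = 7.75.
Then q_{Kora} = 37/3 − (1/3)·7.75 = 9.75.

7.75, 9.75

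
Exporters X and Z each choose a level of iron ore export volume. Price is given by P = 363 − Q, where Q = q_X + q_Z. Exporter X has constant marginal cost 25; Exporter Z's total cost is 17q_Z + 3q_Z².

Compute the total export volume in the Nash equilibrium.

180.8

Exporter X's profit: π = q_X(363 − (q_X + q_Z)) − 25q_X.
∂π/∂q_X = 338 − 2q_X − q_Z = 0, so q_X = 169 − 0.5q_Z.
For Z: ∂π/∂q_Z = 346 − 8q_Z − q_X = 0 ⇒ q_Z = 43.25 − 0.125q_X.
Solving the two reaction functions simultaneously: (1 − (−0.5)(−0.125))q_X = 169 − 0.5·43.25, so 0.9375q_X = 147.375 and q_X = 157.2.
Then q_Z = 43.25 − 0.125·157.2 = 23.6.
Total export volume: 157.2 + 23.6 = 180.8.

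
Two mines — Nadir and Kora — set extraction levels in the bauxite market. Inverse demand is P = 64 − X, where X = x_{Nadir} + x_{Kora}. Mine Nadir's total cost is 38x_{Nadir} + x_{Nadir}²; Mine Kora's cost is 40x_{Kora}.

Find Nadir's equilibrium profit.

Mine Nadir's profit: π = x_{Nadir}(64 − (x_{Nadir} + x_{Kora})) − 38x_{Nadir} − x_{Nadir}².
∂π/∂x_{Nadir} = 26 − 4x_{Nadir} − x_{Kora} = 0, so x_{Nadir} = 6.5 − 0.25x_{Kora}.
For Kora: ∂π/∂x_{Kora} = 24 − 2x_{Kora} − x_{Nadir} = 0 ⇒ x_{Kora} = 12 − 0.5x_{Nadir}.
Solving the two reaction functions simultaneously: (1 − (−0.25)(−0.5))x_{Nadir} = 6.5 − 0.25·12, so 0.875x_{Nadir} = 3.5 and x_{Nadir} = 4.
Then x_{Kora} = 12 − 0.5·4 = 10.
Price P = 64 − 14 = 50.
Nadir's profit: (50 − 38)·4 − (4)² = 32.

32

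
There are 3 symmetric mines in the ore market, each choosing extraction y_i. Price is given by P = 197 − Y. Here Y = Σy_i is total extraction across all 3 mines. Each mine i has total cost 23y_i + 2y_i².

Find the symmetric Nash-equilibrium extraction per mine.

21.75

A representative mine's profit is π_i = y_i(197 − Y) − 23y_i − 2y_i², with Y = y_i + Σ_{j≠i} y_j.
First-order condition: 174 − 6y_i − Σ_{j≠i} y_j = 0.
Imposing symmetry (y_j = y for all j) turns Σ_{j≠i} y_j into 2y, so 174 = 8y and y = 21.75.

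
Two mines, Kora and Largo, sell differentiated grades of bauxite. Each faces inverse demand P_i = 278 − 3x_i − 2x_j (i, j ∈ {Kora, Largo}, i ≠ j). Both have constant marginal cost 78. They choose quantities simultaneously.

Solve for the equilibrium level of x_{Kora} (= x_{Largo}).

25

Mine Kora's profit: π = x_{Kora}(278 − 3x_{Kora} − 2x_{Largo}) − 78x_{Kora}.
∂π/∂x_{Kora} = 200 − 6x_{Kora} − 2x_{Largo} = 0 ⇒ x_{Kora} = 100/3 − (1/3)x_{Largo}.
The game is symmetric, so in equilibrium x_{Largo} = x_{Kora}: the reaction function gives (4/3)x_{Kora} = 100/3, hence x_{Kora} = 25.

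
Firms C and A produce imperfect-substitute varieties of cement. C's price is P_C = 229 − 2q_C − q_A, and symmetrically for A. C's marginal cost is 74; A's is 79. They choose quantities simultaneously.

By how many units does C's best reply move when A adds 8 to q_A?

Firm C's profit: π = q_C(229 − 2q_C − q_A) − 74q_C.
∂π/∂q_C = 155 − 4q_C − q_A = 0 ⇒ q_C = 38.75 − 0.25q_A.
The reaction-function slope is −0.25, so an 8-unit rise in q_A moves q_C by −0.25 × 8 = −2. C's best response falls — the actions are strategic substitutes.

-2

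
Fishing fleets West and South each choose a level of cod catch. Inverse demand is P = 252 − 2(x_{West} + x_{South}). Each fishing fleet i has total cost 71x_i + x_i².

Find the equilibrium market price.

Fishing fleet West's profit: π = x_{West}(252 − 2(x_{West} + x_{South})) − 71x_{West} − x_{West}².
∂π/∂x_{West} = 181 − 6x_{West} − 2x_{South} = 0, so x_{West} = 181/6 − (1/3)x_{South}.
By symmetry x_{South} = x_{West}; substituting into the reaction function, (4/3)x_{West} = 181/6 and x_{West} = 22.625.
Equilibrium price: P = 252 − 2·45.25 = 161.5.

161.5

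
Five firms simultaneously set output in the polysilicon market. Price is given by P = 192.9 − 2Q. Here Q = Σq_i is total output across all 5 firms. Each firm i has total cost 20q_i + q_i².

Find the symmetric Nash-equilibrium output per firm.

A representative firm's profit is π_i = q_i(192.9 − 2Q) − 20q_i − q_i², with Q = q_i + Σ_{j≠i} q_j.
First-order condition: 172.9 − 6q_i − 2Σ_{j≠i} q_j = 0.
With identical firms, set every q_j = q: then 172.9 − 6q − 8q = 0, i.e. q = 172.9/14 = 12.35.

12.35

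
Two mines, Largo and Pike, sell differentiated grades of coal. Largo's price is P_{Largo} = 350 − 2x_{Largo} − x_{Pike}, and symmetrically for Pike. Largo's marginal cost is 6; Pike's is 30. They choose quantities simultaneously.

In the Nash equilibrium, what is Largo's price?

Mine Largo's profit: π = x_{Largo}(350 − 2x_{Largo} − x_{Pike}) − 6x_{Largo}.
∂π/∂x_{Largo} = 344 − 4x_{Largo} − x_{Pike} = 0 ⇒ x_{Largo} = 86 − 0.25x_{Pike}.
Similarly x_{Pike} = 80 − 0.25x_{Largo}.
Plugging x_{Pike} into Largo's best response: x_{Largo} = 86 − 0.25(80 − 0.25x_{Largo}) ⇒ 0.9375x_{Largo} = 66, so x_{Largo} = 70.4.
Then x_{Pike} = 80 − 0.25·70.4 = 62.4.
P_{Largo} = 350 − 2·70.4 − 62.4 = 146.8.

146.8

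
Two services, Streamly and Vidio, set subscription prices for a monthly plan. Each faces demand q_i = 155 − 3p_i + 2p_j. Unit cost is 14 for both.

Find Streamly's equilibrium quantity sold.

Streamly's profit: π = (p_{Streamly} − 14)(155 − 3p_{Streamly} + 2p_{Vidio}).
∂π/∂p_{Streamly} = 197 − 6p_{Streamly} + 2p_{Vidio} = 0 ⇒ p_{Streamly} = 197/6 + (1/3)p_{Vidio}.
By symmetry p_{Vidio} = p_{Streamly}; substituting into the reaction function, (2/3)p_{Streamly} = 197/6 and p_{Streamly} = 49.25.
q_{Streamly} = 155 − 3·49.25 + 2·49.25 = 105.75.

105.75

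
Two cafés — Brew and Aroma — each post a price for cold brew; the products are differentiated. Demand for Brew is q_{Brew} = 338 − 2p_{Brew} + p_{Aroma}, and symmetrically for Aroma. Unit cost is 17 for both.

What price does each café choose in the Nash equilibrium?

Brew's profit: π = (p_{Brew} − 17)(338 − 2p_{Brew} + p_{Aroma}).
∂π/∂p_{Brew} = 372 − 4p_{Brew} + p_{Aroma} = 0 ⇒ p_{Brew} = 93 + 0.25p_{Aroma}.
Setting p_{Brew} = p_{Aroma} in the reaction function: p_{Brew} = 93 + 0.25p_{Brew}, so p_{Brew} = 93 / 0.75 = 124.

124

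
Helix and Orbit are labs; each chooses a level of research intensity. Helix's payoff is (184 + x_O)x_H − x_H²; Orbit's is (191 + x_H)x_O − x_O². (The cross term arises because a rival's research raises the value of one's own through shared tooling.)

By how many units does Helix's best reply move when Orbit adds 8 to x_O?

4

Expanding Helix's payoff: 184x_H + x_Ox_H − x_H².
∂π/∂x_H = 184 + x_O − 2x_H = 0, so x_H = 92 + 0.5x_O.
The reaction-function slope is 0.5, so an 8-unit rise in x_O moves x_H by 0.5 × 8 = 4. Helix's best response rises — the actions are strategic complements.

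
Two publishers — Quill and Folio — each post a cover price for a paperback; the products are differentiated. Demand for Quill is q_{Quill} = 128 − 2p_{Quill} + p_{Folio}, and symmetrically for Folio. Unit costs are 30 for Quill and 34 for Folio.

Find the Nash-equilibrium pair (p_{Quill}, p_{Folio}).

Quill's profit: π = (p_{Quill} − 30)(128 − 2p_{Quill} + p_{Folio}).
∂π/∂p_{Quill} = 188 − 4p_{Quill} + p_{Folio} = 0 ⇒ p_{Quill} = 47 + 0.25p_{Folio}.
Similarly p_{Folio} = 49 + 0.25p_{Quill}.
Plugging p_{Folio} into Quill's best response: p_{Quill} = 47 + 0.25(49 + 0.25p_{Quill}) ⇒ 0.9375p_{Quill} = 59.25, so p_{Quill} = 63.2.
Then p_{Folio} = 49 + 0.25·63.2 = 64.8.

63.2, 64.8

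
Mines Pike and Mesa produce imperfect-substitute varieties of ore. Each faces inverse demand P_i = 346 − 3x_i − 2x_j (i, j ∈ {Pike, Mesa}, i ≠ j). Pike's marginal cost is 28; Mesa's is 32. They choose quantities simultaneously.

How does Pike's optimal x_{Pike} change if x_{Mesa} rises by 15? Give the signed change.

-5

Mine Pike's profit: π = x_{Pike}(346 − 3x_{Pike} − 2x_{Mesa}) − 28x_{Pike}.
∂π/∂x_{Pike} = 318 − 6x_{Pike} − 2x_{Mesa} = 0 ⇒ x_{Pike} = 53 − (1/3)x_{Mesa}.
The reaction-function slope is −1/3, so a 15-unit rise in x_{Mesa} moves x_{Pike} by −1/3 × 15 = −5. Pike's best response falls — the actions are strategic substitutes.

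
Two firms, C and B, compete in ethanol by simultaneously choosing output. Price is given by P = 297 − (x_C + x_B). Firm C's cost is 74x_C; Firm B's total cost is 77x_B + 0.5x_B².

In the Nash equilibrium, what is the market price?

163.8

Firm C's profit: π = x_C(297 − (x_C + x_B)) − 74x_C.
∂π/∂x_C = 223 − 2x_C − x_B = 0, so x_C = 111.5 − 0.5x_B.
For B: ∂π/∂x_B = 220 − 3x_B − x_C = 0 ⇒ x_B = 220/3 − (1/3)x_C.
Plugging x_B into C's best response: x_C = 111.5 − 0.5(220/3 − (1/3)x_C) ⇒ (5/6)x_C = 449/6, so x_C = 89.8.
Then x_B = 220/3 − (1/3)·89.8 = 43.4.
Equilibrium price: P = 297 − 133.2 = 163.8.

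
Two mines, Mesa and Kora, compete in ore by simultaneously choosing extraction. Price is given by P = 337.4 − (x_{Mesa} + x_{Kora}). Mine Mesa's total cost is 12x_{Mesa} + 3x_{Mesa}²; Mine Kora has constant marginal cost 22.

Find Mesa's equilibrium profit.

1999.8784

Mine Mesa's profit: π = x_{Mesa}(337.4 − (x_{Mesa} + x_{Kora})) − 12x_{Mesa} − 3x_{Mesa}².
∂π/∂x_{Mesa} = 325.4 − 8x_{Mesa} − x_{Kora} = 0, so x_{Mesa} = 40.675 − 0.125x_{Kora}.
For Kora: ∂π/∂x_{Kora} = 315.4 − 2x_{Kora} − x_{Mesa} = 0 ⇒ x_{Kora} = 157.7 − 0.5x_{Mesa}.
Solving the two reaction functions simultaneously: (1 − (−0.125)(−0.5))x_{Mesa} = 40.675 − 0.125·157.7, so 0.9375x_{Mesa} = 20.9625 and x_{Mesa} = 22.36.
Then x_{Kora} = 157.7 − 0.5·22.36 = 146.52.
Price P = 337.4 − 168.88 = 168.52.
Mesa's profit: (168.52 − 12)·22.36 − 3(22.36)² = 1999.8784.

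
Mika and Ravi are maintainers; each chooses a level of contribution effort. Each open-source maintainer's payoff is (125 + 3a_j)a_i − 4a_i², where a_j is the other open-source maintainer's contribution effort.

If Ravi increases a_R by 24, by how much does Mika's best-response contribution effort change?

Mika's payoff is (125 + 3a_R)a_M − 4a_M².
∂π/∂a_M = 125 + 3a_R − 8a_M = 0, so a_M = 15.625 + 0.375a_R.
The reaction-function slope is 0.375, so a 24-unit rise in a_R moves a_M by 0.375 × 24 = 9. Mika's best response rises — the actions are strategic complements.

9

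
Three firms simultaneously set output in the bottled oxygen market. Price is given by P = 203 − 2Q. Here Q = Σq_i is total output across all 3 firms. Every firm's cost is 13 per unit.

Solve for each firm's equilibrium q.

A representative firm's profit is π_i = q_i(203 − 2Q) − 13q_i, with Q = q_i + Σ_{j≠i} q_j.
First-order condition: 190 − 4q_i − 2Σ_{j≠i} q_j = 0.
With identical firms, set every q_j = q: then 190 − 4q − 4q = 0, i.e. q = 190/8 = 23.75.

23.75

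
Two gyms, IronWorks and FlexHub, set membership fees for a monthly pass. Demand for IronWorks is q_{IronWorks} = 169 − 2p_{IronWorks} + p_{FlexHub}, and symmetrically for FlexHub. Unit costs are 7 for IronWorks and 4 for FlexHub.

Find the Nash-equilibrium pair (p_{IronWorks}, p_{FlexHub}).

IronWorks's profit: π = (p_{IronWorks} − 7)(169 − 2p_{IronWorks} + p_{FlexHub}).
∂π/∂p_{IronWorks} = 183 − 4p_{IronWorks} + p_{FlexHub} = 0 ⇒ p_{IronWorks} = 45.75 + 0.25p_{FlexHub}.
Similarly p_{FlexHub} = 44.25 + 0.25p_{IronWorks}.
Solving the two reaction functions simultaneously: (1 − (0.25)(0.25))p_{IronWorks} = 45.75 + 0.25·44.25, so 0.9375p_{IronWorks} = 56.8125 and p_{IronWorks} = 60.6.
Then p_{FlexHub} = 44.25 + 0.25·60.6 = 59.4.

60.6, 59.4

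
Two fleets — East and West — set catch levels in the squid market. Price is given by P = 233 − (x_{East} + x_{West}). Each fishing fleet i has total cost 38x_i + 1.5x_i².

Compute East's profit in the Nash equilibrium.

Fishing fleet East's profit: π = x_{East}(233 − (x_{East} + x_{West})) − 38x_{East} − 1.5x_{East}².
∂π/∂x_{East} = 195 − 5x_{East} − x_{West} = 0, so x_{East} = 39 − 0.2x_{West}.
By symmetry x_{West} = x_{East}; substituting into the reaction function, 1.2x_{East} = 39 and x_{East} = 32.5.
Price P = 233 − 65 = 168.
East's profit: (168 − 38)·32.5 − 1.5(32.5)² = 2640.625.

2640.625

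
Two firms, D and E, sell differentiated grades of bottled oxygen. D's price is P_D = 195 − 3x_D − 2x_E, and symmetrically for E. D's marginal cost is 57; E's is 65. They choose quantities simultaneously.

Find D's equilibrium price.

Firm D's profit: π = x_D(195 − 3x_D − 2x_E) − 57x_D.
∂π/∂x_D = 138 − 6x_D − 2x_E = 0 ⇒ x_D = 23 − (1/3)x_E.
Similarly x_E = 65/3 − (1/3)x_D.
Solving the two reaction functions simultaneously: (1 − (−1/3)(−1/3))x_D = 23 − (1/3)·(65/3), so (8/9)x_D = 142/9 and x_D = 17.75.
Then x_E = 65/3 − (1/3)·17.75 = 15.75.
P_D = 195 − 3·17.75 − 2·15.75 = 110.25.

110.25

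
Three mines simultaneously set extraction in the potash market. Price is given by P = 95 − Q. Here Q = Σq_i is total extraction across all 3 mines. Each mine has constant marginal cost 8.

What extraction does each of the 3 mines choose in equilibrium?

21.75

A representative mine's profit is π_i = q_i(95 − Q) − 8q_i, with Q = q_i + Σ_{j≠i} q_j.
First-order condition: 87 − 2q_i − Σ_{j≠i} q_j = 0.
Imposing symmetry (q_j = q for all j) turns Σ_{j≠i} q_j into 2q, so 87 = 4q and q = 21.75.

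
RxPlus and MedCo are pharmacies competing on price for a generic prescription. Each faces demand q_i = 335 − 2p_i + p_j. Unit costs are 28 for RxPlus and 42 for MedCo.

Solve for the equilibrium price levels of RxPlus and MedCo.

RxPlus's profit: π = (p_{RxPlus} − 28)(335 − 2p_{RxPlus} + p_{MedCo}).
∂π/∂p_{RxPlus} = 391 − 4p_{RxPlus} + p_{MedCo} = 0 ⇒ p_{RxPlus} = 97.75 + 0.25p_{MedCo}.
Similarly p_{MedCo} = 104.75 + 0.25p_{RxPlus}.
Solving the two reaction functions simultaneously: (1 − (0.25)(0.25))p_{RxPlus} = 97.75 + 0.25·104.75, so 0.9375p_{RxPlus} = 123.9375 and p_{RxPlus} = 132.2.
Then p_{MedCo} = 104.75 + 0.25·132.2 = 137.8.

132.2, 137.8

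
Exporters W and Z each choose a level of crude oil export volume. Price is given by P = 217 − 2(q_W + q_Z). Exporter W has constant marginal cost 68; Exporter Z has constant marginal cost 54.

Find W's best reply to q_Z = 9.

Exporter W's profit: π = q_W(217 − 2(q_W + q_Z)) − 68q_W.
∂π/∂q_W = 149 − 4q_W − 2q_Z = 0, so q_W = 37.25 − 0.5q_Z.
At q_Z = 9: q_W = 37.25 − 0.5·9 = 32.75.

32.75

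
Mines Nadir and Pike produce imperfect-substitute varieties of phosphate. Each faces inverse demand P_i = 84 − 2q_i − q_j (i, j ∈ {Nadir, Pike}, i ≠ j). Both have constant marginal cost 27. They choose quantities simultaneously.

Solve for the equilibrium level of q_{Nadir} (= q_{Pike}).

11.4

Mine Nadir's profit: π = q_{Nadir}(84 − 2q_{Nadir} − q_{Pike}) − 27q_{Nadir}.
∂π/∂q_{Nadir} = 57 − 4q_{Nadir} − q_{Pike} = 0 ⇒ q_{Nadir} = 14.25 − 0.25q_{Pike}.
The game is symmetric, so in equilibrium q_{Pike} = q_{Nadir}: the reaction function gives 1.25q_{Nadir} = 14.25, hence q_{Nadir} = 11.4.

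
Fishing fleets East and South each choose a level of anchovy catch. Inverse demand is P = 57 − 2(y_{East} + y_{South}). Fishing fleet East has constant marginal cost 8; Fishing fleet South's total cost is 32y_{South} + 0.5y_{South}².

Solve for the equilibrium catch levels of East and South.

12.1875, 0.125

Fishing fleet East's profit: π = y_{East}(57 − 2(y_{East} + y_{South})) − 8y_{East}.
∂π/∂y_{East} = 49 − 4y_{East} − 2y_{South} = 0, so y_{East} = 12.25 − 0.5y_{South}.
For South: ∂π/∂y_{South} = 25 − 5y_{South} − 2y_{East} = 0 ⇒ y_{South} = 5 − 0.4y_{East}.
Plugging y_{South} into East's best response: y_{East} = 12.25 − 0.5(5 − 0.4y_{East}) ⇒ 0.8y_{East} = 9.75, so y_{East} = 12.1875.
Then y_{South} = 5 − 0.4·12.1875 = 0.125.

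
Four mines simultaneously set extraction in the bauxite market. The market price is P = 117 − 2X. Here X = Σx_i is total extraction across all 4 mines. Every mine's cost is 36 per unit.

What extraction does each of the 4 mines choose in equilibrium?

A representative mine's profit is π_i = x_i(117 − 2X) − 36x_i, with X = x_i + Σ_{j≠i} x_j.
First-order condition: 81 − 4x_i − 2Σ_{j≠i} x_j = 0.
With identical mines, set every x_j = x: then 81 − 4x − 6x = 0, i.e. x = 81/10 = 8.1.

8.1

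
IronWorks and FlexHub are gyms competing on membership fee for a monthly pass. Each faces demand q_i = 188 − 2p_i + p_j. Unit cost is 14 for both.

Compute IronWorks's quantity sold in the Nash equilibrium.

116

IronWorks's profit: π = (p_{IronWorks} − 14)(188 − 2p_{IronWorks} + p_{FlexHub}).
∂π/∂p_{IronWorks} = 216 − 4p_{IronWorks} + p_{FlexHub} = 0 ⇒ p_{IronWorks} = 54 + 0.25p_{FlexHub}.
Setting p_{IronWorks} = p_{FlexHub} in the reaction function: p_{IronWorks} = 54 + 0.25p_{IronWorks}, so p_{IronWorks} = 54 / 0.75 = 72.
q_{IronWorks} = 188 − 2·72 + 72 = 116.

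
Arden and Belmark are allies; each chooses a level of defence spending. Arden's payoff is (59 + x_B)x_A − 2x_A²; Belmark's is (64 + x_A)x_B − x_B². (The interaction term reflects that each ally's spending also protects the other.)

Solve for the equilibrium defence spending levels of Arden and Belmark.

Expanding Arden's payoff: 59x_A + x_Bx_A − 2x_A².
∂π/∂x_A = 59 + x_B − 4x_A = 0, so x_A = 14.75 + 0.25x_B.
Likewise for Belmark: x_B = 32 + 0.5x_A.
Substituting the second reaction function into the first: x_A = 14.75 + 0.25(32 + 0.5x_A), which gives 0.875x_A = 22.75 ⇒ x_A = 26.
Then x_B = 32 + 0.5·26 = 45.

26, 45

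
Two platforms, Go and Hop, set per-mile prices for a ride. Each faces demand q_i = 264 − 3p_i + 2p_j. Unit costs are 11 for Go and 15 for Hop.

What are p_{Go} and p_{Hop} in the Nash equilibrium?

75, 76.5

Go's profit: π = (p_{Go} − 11)(264 − 3p_{Go} + 2p_{Hop}).
∂π/∂p_{Go} = 297 − 6p_{Go} + 2p_{Hop} = 0 ⇒ p_{Go} = 49.5 + (1/3)p_{Hop}.
Similarly p_{Hop} = 51.5 + (1/3)p_{Go}.
Substituting the second reaction function into the first: p_{Go} = 49.5 + (1/3)(51.5 + (1/3)p_{Go}), which gives (8/9)p_{Go} = 200/3 ⇒ p_{Go} = 75.
Then p_{Hop} = 51.5 + (1/3)·75 = 76.5.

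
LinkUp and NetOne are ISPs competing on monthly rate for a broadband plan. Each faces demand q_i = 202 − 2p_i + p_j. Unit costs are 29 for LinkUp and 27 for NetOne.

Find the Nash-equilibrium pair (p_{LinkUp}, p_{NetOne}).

86.4, 85.6

LinkUp's profit: π = (p_{LinkUp} − 29)(202 − 2p_{LinkUp} + p_{NetOne}).
∂π/∂p_{LinkUp} = 260 − 4p_{LinkUp} + p_{NetOne} = 0 ⇒ p_{LinkUp} = 65 + 0.25p_{NetOne}.
Similarly p_{NetOne} = 64 + 0.25p_{LinkUp}.
Substituting the second reaction function into the first: p_{LinkUp} = 65 + 0.25(64 + 0.25p_{LinkUp}), which gives 0.9375p_{LinkUp} = 81 ⇒ p_{LinkUp} = 86.4.
Then p_{NetOne} = 64 + 0.25·86.4 = 85.6.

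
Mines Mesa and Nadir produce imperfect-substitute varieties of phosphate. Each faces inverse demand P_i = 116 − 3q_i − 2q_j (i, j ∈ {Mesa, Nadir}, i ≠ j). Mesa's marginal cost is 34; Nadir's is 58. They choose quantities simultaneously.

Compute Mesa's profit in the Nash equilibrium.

Mine Mesa's profit: π = q_{Mesa}(116 − 3q_{Mesa} − 2q_{Nadir}) − 34q_{Mesa}.
∂π/∂q_{Mesa} = 82 − 6q_{Mesa} − 2q_{Nadir} = 0 ⇒ q_{Mesa} = 41/3 − (1/3)q_{Nadir}.
Similarly q_{Nadir} = 29/3 − (1/3)q_{Mesa}.
Substituting the second reaction function into the first: q_{Mesa} = 41/3 − (1/3)(29/3 − (1/3)q_{Mesa}), which gives (8/9)q_{Mesa} = 94/9 ⇒ q_{Mesa} = 11.75.
Then q_{Nadir} = 29/3 − (1/3)·11.75 = 5.75.
P_{Mesa} = 116 − 3·11.75 − 2·5.75 = 69.25.
Profit = (69.25 − 34)·11.75 = 414.1875.

414.1875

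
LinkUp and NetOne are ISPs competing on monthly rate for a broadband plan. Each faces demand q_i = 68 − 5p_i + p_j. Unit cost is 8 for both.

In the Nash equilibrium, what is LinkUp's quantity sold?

LinkUp's profit: π = (p_{LinkUp} − 8)(68 − 5p_{LinkUp} + p_{NetOne}).
∂π/∂p_{LinkUp} = 108 − 10p_{LinkUp} + p_{NetOne} = 0 ⇒ p_{LinkUp} = 10.8 + 0.1p_{NetOne}.
Setting p_{LinkUp} = p_{NetOne} in the reaction function: p_{LinkUp} = 10.8 + 0.1p_{LinkUp}, so p_{LinkUp} = 10.8 / 0.9 = 12.
q_{LinkUp} = 68 − 5·12 + 12 = 20.

20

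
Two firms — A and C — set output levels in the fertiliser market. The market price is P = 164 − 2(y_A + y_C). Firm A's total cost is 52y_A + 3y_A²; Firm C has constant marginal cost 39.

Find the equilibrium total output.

34

Firm A's profit: π = y_A(164 − 2(y_A + y_C)) − 52y_A − 3y_A².
∂π/∂y_A = 112 − 10y_A − 2y_C = 0, so y_A = 11.2 − 0.2y_C.
For C: ∂π/∂y_C = 125 − 4y_C − 2y_A = 0 ⇒ y_C = 31.25 − 0.5y_A.
Solving the two reaction functions simultaneously: (1 − (−0.2)(−0.5))y_A = 11.2 − 0.2·31.25, so 0.9y_A = 4.95 and y_A = 5.5.
Then y_C = 31.25 − 0.5·5.5 = 28.5.
Total output: 5.5 + 28.5 = 34.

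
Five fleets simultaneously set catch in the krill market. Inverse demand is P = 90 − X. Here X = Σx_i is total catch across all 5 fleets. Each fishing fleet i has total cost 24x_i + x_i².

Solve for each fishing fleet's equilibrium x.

8.25

A representative fishing fleet's profit is π_i = x_i(90 − X) − 24x_i − x_i², with X = x_i + Σ_{j≠i} x_j.
First-order condition: 66 − 4x_i − Σ_{j≠i} x_j = 0.
In a symmetric equilibrium every fishing fleet chooses the same x, so Σ_{j≠i} x_j = 4x. The condition becomes 66 − 8x = 0, giving x = 66/8 = 8.25.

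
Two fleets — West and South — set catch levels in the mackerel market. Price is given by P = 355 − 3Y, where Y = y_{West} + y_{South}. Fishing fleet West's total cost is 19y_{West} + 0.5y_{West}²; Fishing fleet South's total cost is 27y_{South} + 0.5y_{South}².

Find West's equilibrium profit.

4093.74

Fishing fleet West's profit: π = y_{West}(355 − 3(y_{West} + y_{South})) − 19y_{West} − 0.5y_{West}².
∂π/∂y_{West} = 336 − 7y_{West} − 3y_{South} = 0, so y_{West} = 48 − (3/7)y_{South}.
By the same steps for South: y_{South} = 328/7 − (3/7)y_{West}.
Plugging y_{South} into West's best response: y_{West} = 48 − (3/7)(328/7 − (3/7)y_{West}) ⇒ (40/49)y_{West} = 1368/49, so y_{West} = 34.2.
Then y_{South} = 328/7 − (3/7)·34.2 = 32.2.
Price P = 355 − 3·66.4 = 155.8.
West's profit: (155.8 − 19)·34.2 − 0.5(34.2)² = 4093.74.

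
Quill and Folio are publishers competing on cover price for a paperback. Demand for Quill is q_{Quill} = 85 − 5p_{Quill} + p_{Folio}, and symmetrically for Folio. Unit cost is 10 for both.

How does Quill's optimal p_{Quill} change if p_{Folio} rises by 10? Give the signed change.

Quill's profit: π = (p_{Quill} − 10)(85 − 5p_{Quill} + p_{Folio}).
∂π/∂p_{Quill} = 135 − 10p_{Quill} + p_{Folio} = 0 ⇒ p_{Quill} = 13.5 + 0.1p_{Folio}.
The reaction-function slope is 0.1, so a 10-unit rise in p_{Folio} moves p_{Quill} by 0.1 × 10 = 1. Quill's best response rises — the actions are strategic complements.

1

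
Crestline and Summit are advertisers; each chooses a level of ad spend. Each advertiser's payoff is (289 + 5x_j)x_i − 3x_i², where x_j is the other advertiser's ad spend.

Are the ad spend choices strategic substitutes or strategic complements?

Crestline's payoff is (289 + 5x_S)x_C − 3x_C².
∂π/∂x_C = 289 + 5x_S − 6x_C = 0, so x_C = 289/6 + (5/6)x_S.
The best-response slope dx_C/dx_S = 5/6 > 0: the reaction function is upward-sloping, so the choices are strategic complements.

strategic complements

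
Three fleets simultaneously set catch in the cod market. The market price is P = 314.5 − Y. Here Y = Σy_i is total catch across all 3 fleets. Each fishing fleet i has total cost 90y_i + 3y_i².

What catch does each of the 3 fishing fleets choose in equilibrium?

22.45

A representative fishing fleet's profit is π_i = y_i(314.5 − Y) − 90y_i − 3y_i², with Y = y_i + Σ_{j≠i} y_j.
First-order condition: 224.5 − 8y_i − Σ_{j≠i} y_j = 0.
With identical fishing fleets, set every y_j = y: then 224.5 − 8y − 2y = 0, i.e. y = 224.5/10 = 22.45.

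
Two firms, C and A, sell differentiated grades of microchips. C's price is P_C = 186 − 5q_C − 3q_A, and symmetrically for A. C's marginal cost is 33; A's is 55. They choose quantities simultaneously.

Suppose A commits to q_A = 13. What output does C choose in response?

11.4

Firm C's profit: π = q_C(186 − 5q_C − 3q_A) − 33q_C.
∂π/∂q_C = 153 − 10q_C − 3q_A = 0 ⇒ q_C = 15.3 − 0.3q_A.
At q_A = 13: q_C = 15.3 − 0.3·13 = 11.4.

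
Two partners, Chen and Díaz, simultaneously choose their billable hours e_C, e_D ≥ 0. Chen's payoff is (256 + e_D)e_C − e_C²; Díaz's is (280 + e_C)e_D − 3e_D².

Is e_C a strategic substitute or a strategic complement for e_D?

Expanding Chen's payoff: 256e_C + e_De_C − e_C².
∂π/∂e_C = 256 + e_D − 2e_C = 0, so e_C = 128 + 0.5e_D.
The best-response slope de_C/de_D = 0.5 > 0: the reaction function is upward-sloping, so the choices are strategic complements.

strategic complements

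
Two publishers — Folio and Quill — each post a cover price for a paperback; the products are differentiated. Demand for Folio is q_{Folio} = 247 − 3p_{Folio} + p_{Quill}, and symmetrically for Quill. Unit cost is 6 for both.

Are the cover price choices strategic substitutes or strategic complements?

strategic complements

Folio's profit: π = (p_{Folio} − 6)(247 − 3p_{Folio} + p_{Quill}).
∂π/∂p_{Folio} = 265 − 6p_{Folio} + p_{Quill} = 0 ⇒ p_{Folio} = 265/6 + (1/6)p_{Quill}.
The best-response slope dp_{Folio}/dp_{Quill} = 1/6 > 0: the reaction function is upward-sloping, so the choices are strategic complements.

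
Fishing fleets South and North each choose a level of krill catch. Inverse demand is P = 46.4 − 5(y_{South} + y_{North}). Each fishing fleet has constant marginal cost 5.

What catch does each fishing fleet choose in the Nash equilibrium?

Fishing fleet South's profit: π = y_{South}(46.4 − 5(y_{South} + y_{North})) − 5y_{South}.
∂π/∂y_{South} = 41.4 − 10y_{South} − 5y_{North} = 0, so y_{South} = 4.14 − 0.5y_{North}.
The game is symmetric, so in equilibrium y_{North} = y_{South}: the reaction function gives 1.5y_{South} = 4.14, hence y_{South} = 2.76.

2.76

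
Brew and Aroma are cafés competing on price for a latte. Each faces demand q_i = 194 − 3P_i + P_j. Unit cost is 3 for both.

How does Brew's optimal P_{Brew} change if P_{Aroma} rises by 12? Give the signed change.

Brew's profit: π = (P_{Brew} − 3)(194 − 3P_{Brew} + P_{Aroma}).
∂π/∂P_{Brew} = 203 − 6P_{Brew} + P_{Aroma} = 0 ⇒ P_{Brew} = 203/6 + (1/6)P_{Aroma}.
The reaction-function slope is 1/6, so a 12-unit rise in P_{Aroma} moves P_{Brew} by 1/6 × 12 = 2. Brew's best response rises — the actions are strategic complements.

2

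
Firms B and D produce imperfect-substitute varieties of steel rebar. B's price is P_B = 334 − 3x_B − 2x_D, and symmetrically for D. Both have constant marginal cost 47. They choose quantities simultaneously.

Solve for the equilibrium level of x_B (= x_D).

35.875

Firm B's profit: π = x_B(334 − 3x_B − 2x_D) − 47x_B.
∂π/∂x_B = 287 − 6x_B − 2x_D = 0 ⇒ x_B = 287/6 − (1/3)x_D.
The game is symmetric, so in equilibrium x_D = x_B: the reaction function gives (4/3)x_B = 287/6, hence x_B = 35.875.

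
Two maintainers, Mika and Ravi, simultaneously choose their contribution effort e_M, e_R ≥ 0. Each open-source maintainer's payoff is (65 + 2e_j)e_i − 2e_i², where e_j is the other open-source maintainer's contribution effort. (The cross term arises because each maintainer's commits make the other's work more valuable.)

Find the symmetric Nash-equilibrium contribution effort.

Mika's payoff is (65 + 2e_R)e_M − 2e_M².
∂π/∂e_M = 65 + 2e_R − 4e_M = 0, so e_M = 16.25 + 0.5e_R.
The game is symmetric, so in equilibrium e_R = e_M: the reaction function gives 0.5e_M = 16.25, hence e_M = 32.5.

32.5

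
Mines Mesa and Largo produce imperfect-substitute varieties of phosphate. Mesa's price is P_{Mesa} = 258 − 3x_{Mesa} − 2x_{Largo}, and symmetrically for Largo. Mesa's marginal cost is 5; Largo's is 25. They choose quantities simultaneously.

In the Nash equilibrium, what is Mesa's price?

Mine Mesa's profit: π = x_{Mesa}(258 − 3x_{Mesa} − 2x_{Largo}) − 5x_{Mesa}.
∂π/∂x_{Mesa} = 253 − 6x_{Mesa} − 2x_{Largo} = 0 ⇒ x_{Mesa} = 253/6 − (1/3)x_{Largo}.
Similarly x_{Largo} = 233/6 − (1/3)x_{Mesa}.
Substituting the second reaction function into the first: x_{Mesa} = 253/6 − (1/3)(233/6 − (1/3)x_{Mesa}), which gives (8/9)x_{Mesa} = 263/9 ⇒ x_{Mesa} = 32.875.
Then x_{Largo} = 233/6 − (1/3)·32.875 = 27.875.
P_{Mesa} = 258 − 3·32.875 − 2·27.875 = 103.625.

103.625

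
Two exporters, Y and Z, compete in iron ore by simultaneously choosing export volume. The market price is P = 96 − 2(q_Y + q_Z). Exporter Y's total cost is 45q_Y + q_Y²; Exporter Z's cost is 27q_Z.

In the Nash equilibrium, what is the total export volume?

18.9

Exporter Y's profit: π = q_Y(96 − 2(q_Y + q_Z)) − 45q_Y − q_Y².
∂π/∂q_Y = 51 − 6q_Y − 2q_Z = 0, so q_Y = 8.5 − (1/3)q_Z.
For Z: ∂π/∂q_Z = 69 − 4q_Z − 2q_Y = 0 ⇒ q_Z = 17.25 − 0.5q_Y.
Solving the two reaction functions simultaneously: (1 − (−1/3)(−0.5))q_Y = 8.5 − (1/3)·17.25, so (5/6)q_Y = 2.75 and q_Y = 3.3.
Then q_Z = 17.25 − 0.5·3.3 = 15.6.
Total export volume: 3.3 + 15.6 = 18.9.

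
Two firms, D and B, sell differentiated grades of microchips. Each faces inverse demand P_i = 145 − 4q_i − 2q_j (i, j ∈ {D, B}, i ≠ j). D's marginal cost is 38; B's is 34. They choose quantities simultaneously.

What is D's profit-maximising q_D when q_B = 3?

12.625

Firm D's profit: π = q_D(145 − 4q_D − 2q_B) − 38q_D.
∂π/∂q_D = 107 − 8q_D − 2q_B = 0 ⇒ q_D = 13.375 − 0.25q_B.
At q_B = 3: q_D = 13.375 − 0.25·3 = 12.625.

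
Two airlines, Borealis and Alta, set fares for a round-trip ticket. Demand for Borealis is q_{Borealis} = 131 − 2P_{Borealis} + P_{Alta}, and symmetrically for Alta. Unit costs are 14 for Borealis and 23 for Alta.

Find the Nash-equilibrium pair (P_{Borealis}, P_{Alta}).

54.2, 57.8

Borealis's profit: π = (P_{Borealis} − 14)(131 − 2P_{Borealis} + P_{Alta}).
∂π/∂P_{Borealis} = 159 − 4P_{Borealis} + P_{Alta} = 0 ⇒ P_{Borealis} = 39.75 + 0.25P_{Alta}.
Similarly P_{Alta} = 44.25 + 0.25P_{Borealis}.
Substituting the second reaction function into the first: P_{Borealis} = 39.75 + 0.25(44.25 + 0.25P_{Borealis}), which gives 0.9375P_{Borealis} = 50.8125 ⇒ P_{Borealis} = 54.2.
Then P_{Alta} = 44.25 + 0.25·54.2 = 57.8.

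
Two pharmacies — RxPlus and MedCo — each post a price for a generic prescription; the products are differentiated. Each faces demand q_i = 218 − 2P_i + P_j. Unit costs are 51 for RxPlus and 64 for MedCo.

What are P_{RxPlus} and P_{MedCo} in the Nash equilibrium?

RxPlus's profit: π = (P_{RxPlus} − 51)(218 − 2P_{RxPlus} + P_{MedCo}).
∂π/∂P_{RxPlus} = 320 − 4P_{RxPlus} + P_{MedCo} = 0 ⇒ P_{RxPlus} = 80 + 0.25P_{MedCo}.
Similarly P_{MedCo} = 86.5 + 0.25P_{RxPlus}.
Solving the two reaction functions simultaneously: (1 − (0.25)(0.25))P_{RxPlus} = 80 + 0.25·86.5, so 0.9375P_{RxPlus} = 101.625 and P_{RxPlus} = 108.4.
Then P_{MedCo} = 86.5 + 0.25·108.4 = 113.6.

108.4, 113.6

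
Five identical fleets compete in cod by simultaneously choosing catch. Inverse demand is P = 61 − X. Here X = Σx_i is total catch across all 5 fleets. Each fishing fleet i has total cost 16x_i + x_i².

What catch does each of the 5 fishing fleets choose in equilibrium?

5.625

A representative fishing fleet's profit is π_i = x_i(61 − X) − 16x_i − x_i², with X = x_i + Σ_{j≠i} x_j.
First-order condition: 45 − 4x_i − Σ_{j≠i} x_j = 0.
Imposing symmetry (x_j = x for all j) turns Σ_{j≠i} x_j into 4x, so 45 = 8x and x = 5.625.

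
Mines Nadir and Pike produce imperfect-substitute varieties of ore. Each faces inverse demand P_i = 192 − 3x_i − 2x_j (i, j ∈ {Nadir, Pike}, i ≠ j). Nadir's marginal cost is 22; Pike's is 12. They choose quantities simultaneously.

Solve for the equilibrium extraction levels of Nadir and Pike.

Mine Nadir's profit: π = x_{Nadir}(192 − 3x_{Nadir} − 2x_{Pike}) − 22x_{Nadir}.
∂π/∂x_{Nadir} = 170 − 6x_{Nadir} − 2x_{Pike} = 0 ⇒ x_{Nadir} = 85/3 − (1/3)x_{Pike}.
Similarly x_{Pike} = 30 − (1/3)x_{Nadir}.
Solving the two reaction functions simultaneously: (1 − (−1/3)(−1/3))x_{Nadir} = 85/3 − (1/3)·30, so (8/9)x_{Nadir} = 55/3 and x_{Nadir} = 20.625.
Then x_{Pike} = 30 − (1/3)·20.625 = 23.125.

20.625, 23.125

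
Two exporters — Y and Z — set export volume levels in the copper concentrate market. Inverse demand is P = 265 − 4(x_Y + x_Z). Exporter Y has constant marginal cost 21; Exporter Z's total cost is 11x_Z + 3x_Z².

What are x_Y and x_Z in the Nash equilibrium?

Exporter Y's profit: π = x_Y(265 − 4(x_Y + x_Z)) − 21x_Y.
∂π/∂x_Y = 244 − 8x_Y − 4x_Z = 0, so x_Y = 30.5 − 0.5x_Z.
For Z: ∂π/∂x_Z = 254 − 14x_Z − 4x_Y = 0 ⇒ x_Z = 127/7 − (2/7)x_Y.
Plugging x_Z into Y's best response: x_Y = 30.5 − 0.5(127/7 − (2/7)x_Y) ⇒ (6/7)x_Y = 150/7, so x_Y = 25.
Then x_Z = 127/7 − (2/7)·25 = 11.

25, 11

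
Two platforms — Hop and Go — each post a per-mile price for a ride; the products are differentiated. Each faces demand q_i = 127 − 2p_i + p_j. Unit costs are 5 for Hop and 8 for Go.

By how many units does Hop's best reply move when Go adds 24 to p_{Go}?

6

Hop's profit: π = (p_{Hop} − 5)(127 − 2p_{Hop} + p_{Go}).
∂π/∂p_{Hop} = 137 − 4p_{Hop} + p_{Go} = 0 ⇒ p_{Hop} = 34.25 + 0.25p_{Go}.
The reaction-function slope is 0.25, so a 24-unit rise in p_{Go} moves p_{Hop} by 0.25 × 24 = 6. Hop's best response rises — the actions are strategic complements.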